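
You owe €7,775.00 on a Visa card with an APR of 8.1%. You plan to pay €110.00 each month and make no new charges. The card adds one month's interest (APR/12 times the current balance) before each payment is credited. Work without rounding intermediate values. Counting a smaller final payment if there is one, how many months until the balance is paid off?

97 payments

Monthly rate r = 8.1%/12 = 0.675% = 0.00675.
Recurrence: B ← B·(1+r) − €110.00.
Month 1: interest €52.48; balance after payment €7,717.48.
Month 2: interest €52.09; balance after payment €7,659.57.
Closed form: n = −ln(1 − rB₀/P)/ln(1+r) = −ln(0.5229)/ln(1.00675) ≈ 96.379, so the balance reaches zero during payment 97.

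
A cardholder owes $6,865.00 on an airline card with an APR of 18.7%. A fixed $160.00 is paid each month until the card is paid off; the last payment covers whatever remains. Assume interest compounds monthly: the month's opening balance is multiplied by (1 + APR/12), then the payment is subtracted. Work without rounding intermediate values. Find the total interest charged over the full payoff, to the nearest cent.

$4,563.72

Monthly rate r = 18.7%/12 = 1.55833% = 0.0155833.
Payoff takes n = ⌈−ln(1 − rB₀/P)/ln(1+r)⌉ = ⌈71.428⌉ = 72 payments; the last is $68.72.
Total paid = 71·$160.00 + $68.72 = $11,428.72.
Total interest = total paid − principal = $11,428.72 − $6,865.00 = $4,563.72.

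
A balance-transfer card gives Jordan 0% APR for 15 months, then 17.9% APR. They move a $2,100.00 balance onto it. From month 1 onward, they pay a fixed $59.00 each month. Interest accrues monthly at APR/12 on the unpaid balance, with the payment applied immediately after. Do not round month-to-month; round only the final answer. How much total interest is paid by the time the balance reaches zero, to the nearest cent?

Promo months 1–15 at r₀ = 0%/12 = 0; months 16+ at r₁ = 17.9%/12 = 0.0149167.
After month 15 (no interest yet): B = $2,100.00 − 15·$59.00 = $1,215.00.
Then at r₁ with $59.00/mo: n₂ = −ln(1 − r₁·B/P)/ln(1+r₁) ≈ 24.79 → 25 more payments.
Total paid = 39·$59.00 + $46.42 = $2,347.42; interest = $2,347.42 − $2,100.00 = $247.42.

$247.42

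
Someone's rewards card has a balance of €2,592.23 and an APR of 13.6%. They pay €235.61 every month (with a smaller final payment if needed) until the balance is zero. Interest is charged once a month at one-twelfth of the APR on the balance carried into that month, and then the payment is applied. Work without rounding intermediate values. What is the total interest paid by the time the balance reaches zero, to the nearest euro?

Monthly rate r = 13.6%/12 = 1.13333% = 0.0113333.
Payoff takes n = ⌈−ln(1 − rB₀/P)/ln(1+r)⌉ = ⌈11.818⌉ = 12 payments; the last is €192.82.
Total paid = 11·€235.61 + €192.82 = €2,784.53.
Total interest = total paid − principal = €2,784.53 − €2,592.23 = €192.30.

€192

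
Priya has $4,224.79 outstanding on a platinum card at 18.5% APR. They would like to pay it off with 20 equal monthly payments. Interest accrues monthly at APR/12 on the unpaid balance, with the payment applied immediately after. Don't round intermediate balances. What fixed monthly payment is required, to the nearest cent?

Monthly rate r = 18.5%/12 = 1.54167% = 0.0154167.
Level-payment amortization: P = B₀·r / (1 − (1+r)^(−n)) = 4224.79·0.0154167 / (1 − 1.01542^(−20)).
Denominator 1 − (1+r)^(−20) = 0.263599202.
P = 65.1322 / 0.263599202 ≈ 247.09.

$247.09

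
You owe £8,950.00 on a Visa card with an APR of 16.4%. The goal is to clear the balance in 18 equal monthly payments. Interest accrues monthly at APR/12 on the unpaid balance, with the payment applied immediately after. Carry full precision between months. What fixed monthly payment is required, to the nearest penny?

£564.26

Monthly rate r = 16.4%/12 = 1.36667% = 0.0136667.
Level-payment amortization: P = B₀·r / (1 − (1+r)^(−n)) = 8950.00·0.0136667 / (1 − 1.01367^(−18)).
Denominator 1 − (1+r)^(−18) = 0.216774133.
P = 122.317 / 0.216774133 ≈ 564.26.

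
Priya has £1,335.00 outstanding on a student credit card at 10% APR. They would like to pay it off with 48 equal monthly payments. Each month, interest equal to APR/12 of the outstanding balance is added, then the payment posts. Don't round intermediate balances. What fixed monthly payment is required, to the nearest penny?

£33.86

Monthly rate r = 10%/12 = 0.833333% = 0.00833333.
Level-payment amortization: P = B₀·r / (1 − (1+r)^(−n)) = 1335.00·0.00833333 / (1 − 1.00833^(−48)).
Denominator 1 − (1+r)^(−48) = 0.328568001.
P = 11.125 / 0.328568001 ≈ 33.86.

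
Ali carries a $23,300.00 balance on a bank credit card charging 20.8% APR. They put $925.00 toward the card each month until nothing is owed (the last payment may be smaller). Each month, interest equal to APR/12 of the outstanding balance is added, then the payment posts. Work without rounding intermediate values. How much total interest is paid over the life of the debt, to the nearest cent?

Monthly rate r = 20.8%/12 = 1.73333% = 0.0173333.
Payoff takes n = ⌈−ln(1 − rB₀/P)/ln(1+r)⌉ = ⌈33.389⌉ = 34 payments; the last is $361.91.
Total paid = 33·$925.00 + $361.91 = $30,886.91.
Total interest = total paid − principal = $30,886.91 − $23,300.00 = $7,586.91.

$7,586.91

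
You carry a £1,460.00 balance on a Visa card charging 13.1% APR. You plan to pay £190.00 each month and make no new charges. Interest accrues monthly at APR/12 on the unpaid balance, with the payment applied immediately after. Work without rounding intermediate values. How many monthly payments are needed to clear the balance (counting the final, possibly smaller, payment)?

9 months

Monthly rate r = 13.1%/12 = 1.09167% = 0.0109167.
Recurrence: B ← B·(1+r) − £190.00.
Month 1: interest £15.94; balance after payment £1,285.94.
Month 2: interest £14.04; balance after payment £1,109.98.
Closed form: n = −ln(1 − rB₀/P)/ln(1+r) = −ln(0.91611)/ln(1.01092) ≈ 8.069, so the balance reaches zero during payment 9.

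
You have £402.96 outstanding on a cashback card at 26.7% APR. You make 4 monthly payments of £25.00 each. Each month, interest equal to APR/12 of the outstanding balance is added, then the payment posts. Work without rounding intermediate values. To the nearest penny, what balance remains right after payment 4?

Monthly rate r = 26.7%/12 = 2.225% = 0.02225.
Each month: B ← B·(1+r) − £25.00.
Month 1: interest £8.97; balance after payment £386.93.
Month 2: interest £8.61; balance after payment £370.53.
Month 3: interest £8.24; balance after payment £353.78.
Month 4: interest £7.87; balance after payment £336.65.

£336.65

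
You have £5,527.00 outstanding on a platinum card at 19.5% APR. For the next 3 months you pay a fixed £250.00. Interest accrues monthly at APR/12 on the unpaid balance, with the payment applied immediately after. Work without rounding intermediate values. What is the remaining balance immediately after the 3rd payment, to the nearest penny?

£5,038.59

Monthly rate r = 19.5%/12 = 1.625% = 0.01625.
Each month: B ← B·(1+r) − £250.00.
Month 1: interest £89.81; balance after payment £5,366.81.
Month 2: interest £87.21; balance after payment £5,204.02.
Month 3: interest £84.57; balance after payment £5,038.59.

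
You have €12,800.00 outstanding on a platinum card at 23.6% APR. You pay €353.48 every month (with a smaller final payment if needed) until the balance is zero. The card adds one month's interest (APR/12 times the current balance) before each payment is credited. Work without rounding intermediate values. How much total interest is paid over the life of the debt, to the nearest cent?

Monthly rate r = 23.6%/12 = 1.96667% = 0.0196667.
Payoff takes n = ⌈−ln(1 − rB₀/P)/ln(1+r)⌉ = ⌈63.943⌉ = 64 payments; the last is €333.54.
Total paid = 63·€353.48 + €333.54 = €22,602.78.
Total interest = total paid − principal = €22,602.78 − €12,800.00 = €9,802.78.

€9,802.78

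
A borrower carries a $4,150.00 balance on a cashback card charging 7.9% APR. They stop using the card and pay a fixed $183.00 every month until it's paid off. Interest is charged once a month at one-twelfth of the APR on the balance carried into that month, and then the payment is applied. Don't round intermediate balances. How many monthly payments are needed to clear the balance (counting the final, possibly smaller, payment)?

25 months

Monthly rate r = 7.9%/12 = 0.658333% = 0.00658333.
Recurrence: B ← B·(1+r) − $183.00.
Month 1: interest $27.32; balance after payment $3,994.32.
Month 2: interest $26.30; balance after payment $3,837.62.
Closed form: n = −ln(1 − rB₀/P)/ln(1+r) = −ln(0.85071)/ln(1.00658) ≈ 24.641, so the balance reaches zero during payment 25.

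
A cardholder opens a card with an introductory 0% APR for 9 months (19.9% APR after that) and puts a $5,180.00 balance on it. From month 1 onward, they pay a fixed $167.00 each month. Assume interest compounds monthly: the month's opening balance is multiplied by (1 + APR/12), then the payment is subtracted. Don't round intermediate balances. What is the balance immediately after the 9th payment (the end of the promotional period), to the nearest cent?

Promo months 1–9 at r₀ = 0%/12 = 0; months 10+ at r₁ = 19.9%/12 = 0.0165833.
After month 9 (no interest yet): B = $5,180.00 − 9·$167.00 = $3,677.00.

$3,677.00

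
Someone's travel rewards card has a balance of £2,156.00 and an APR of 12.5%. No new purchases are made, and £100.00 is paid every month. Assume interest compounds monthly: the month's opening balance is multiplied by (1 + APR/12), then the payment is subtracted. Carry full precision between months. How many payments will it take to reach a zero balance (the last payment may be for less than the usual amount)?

Monthly rate r = 12.5%/12 = 1.04167% = 0.0104167.
Recurrence: B ← B·(1+r) − £100.00.
Month 1: interest £22.46; balance after payment £2,078.46.
Month 2: interest £21.65; balance after payment £2,000.11.
Closed form: n = −ln(1 − rB₀/P)/ln(1+r) = −ln(0.77542)/ln(1.01042) ≈ 24.545, so the balance reaches zero during payment 25.

25 months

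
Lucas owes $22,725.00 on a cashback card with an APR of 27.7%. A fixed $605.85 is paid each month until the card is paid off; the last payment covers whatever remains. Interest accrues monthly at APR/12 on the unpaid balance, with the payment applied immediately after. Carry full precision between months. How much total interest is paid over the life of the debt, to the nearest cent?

Monthly rate r = 27.7%/12 = 2.30833% = 0.0230833.
Payoff takes n = ⌈−ln(1 − rB₀/P)/ln(1+r)⌉ = ⌈88.021⌉ = 89 payments; the last is $12.73.
Total paid = 88·$605.85 + $12.73 = $53,327.53.
Total interest = total paid − principal = $53,327.53 − $22,725.00 = $30,602.53.

$30,602.53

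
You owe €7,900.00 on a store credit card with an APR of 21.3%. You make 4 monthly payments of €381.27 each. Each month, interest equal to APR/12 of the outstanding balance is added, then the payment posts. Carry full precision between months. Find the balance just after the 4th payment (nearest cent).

Monthly rate r = 21.3%/12 = 1.775% = 0.01775.
Each month: B ← B·(1+r) − €381.27.
Month 1: interest €140.23; balance after payment €7,658.95.
Month 2: interest €135.95; balance after payment €7,413.63.
Month 3: interest €131.59; balance after payment €7,163.95.
Month 4: interest €127.16; balance after payment €6,909.84.

€6,909.84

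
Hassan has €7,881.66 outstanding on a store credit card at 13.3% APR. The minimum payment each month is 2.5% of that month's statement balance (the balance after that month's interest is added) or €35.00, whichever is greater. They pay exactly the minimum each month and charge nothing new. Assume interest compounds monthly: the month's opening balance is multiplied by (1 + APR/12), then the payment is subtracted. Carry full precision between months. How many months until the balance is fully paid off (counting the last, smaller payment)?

Monthly rate r = 13.3%/12 = 1.10833% = 0.0110833.
While 2.5% of the post-interest balance exceeds €35.00, each month B ← (B·(1+r))·(1 − 0.025), i.e. B shrinks by the factor (1+r)·0.975 = 0.98581.
This holds for months 1–122. Entering month 123 the balance is €1,377.81; 2.5% of the post-interest balance is now below €35.00, so the flat €35.00 minimum applies from here.
From month 123 a fixed €35.00 at rate r clears €1,377.81 in 53 more payments. Total: 122 + 53 = 175 months.

175 months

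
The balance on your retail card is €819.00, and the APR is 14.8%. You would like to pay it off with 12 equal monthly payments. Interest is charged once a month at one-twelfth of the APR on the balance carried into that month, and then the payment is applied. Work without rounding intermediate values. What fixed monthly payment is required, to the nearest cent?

Monthly rate r = 14.8%/12 = 1.23333% = 0.0123333.
Level-payment amortization: P = B₀·r / (1 − (1+r)^(−n)) = 819.00·0.0123333 / (1 − 1.01233^(−12)).
Denominator 1 − (1+r)^(−12) = 0.136787832.
P = 10.101 / 0.136787832 ≈ 73.84.

€73.84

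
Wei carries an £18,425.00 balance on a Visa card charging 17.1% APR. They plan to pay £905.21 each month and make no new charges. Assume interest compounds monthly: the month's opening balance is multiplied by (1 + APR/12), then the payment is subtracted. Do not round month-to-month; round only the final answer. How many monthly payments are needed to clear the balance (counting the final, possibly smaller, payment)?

Monthly rate r = 17.1%/12 = 1.425% = 0.01425.
Recurrence: B ← B·(1+r) − £905.21.
Month 1: interest £262.56; balance after payment £17,782.35.
Month 2: interest £253.40; balance after payment £17,130.53.
Closed form: n = −ln(1 − rB₀/P)/ln(1+r) = −ln(0.70995)/ln(1.01425) ≈ 24.210, so the balance reaches zero during payment 25.

25 months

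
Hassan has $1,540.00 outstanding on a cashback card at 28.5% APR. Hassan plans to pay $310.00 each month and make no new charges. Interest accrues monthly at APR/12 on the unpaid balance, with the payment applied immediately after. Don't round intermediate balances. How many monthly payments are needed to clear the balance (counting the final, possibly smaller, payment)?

Monthly rate r = 28.5%/12 = 2.375% = 0.02375.
Recurrence: B ← B·(1+r) − $310.00.
Month 1: interest $36.58; balance after payment $1,266.58.
Month 2: interest $30.08; balance after payment $986.66.
Month 3: interest $23.43; balance after payment $700.09.
Month 4: interest $16.63; balance after payment $406.72.
Month 5: interest $9.66; balance after payment $106.38.
Month 6: interest $2.53; balance after payment $0.00.

6 months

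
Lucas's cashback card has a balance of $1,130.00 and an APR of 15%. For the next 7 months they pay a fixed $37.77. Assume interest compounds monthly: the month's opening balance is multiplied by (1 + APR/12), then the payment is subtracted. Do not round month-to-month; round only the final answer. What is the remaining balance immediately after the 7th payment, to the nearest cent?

$958.15

Monthly rate r = 15%/12 = 1.25% = 0.0125.
Each month: B ← B·(1+r) − $37.77.
Month 1: interest $14.12; balance after payment $1,106.36.
Month 2: interest $13.83; balance after payment $1,082.41.
Month 3: interest $13.53; balance after payment $1,058.17.
Month 4: interest $13.23; balance after payment $1,033.63.
Month 5: interest $12.92; balance after payment $1,008.78.
Month 6: interest $12.61; balance after payment $983.62.
Month 7: interest $12.30; balance after payment $958.15.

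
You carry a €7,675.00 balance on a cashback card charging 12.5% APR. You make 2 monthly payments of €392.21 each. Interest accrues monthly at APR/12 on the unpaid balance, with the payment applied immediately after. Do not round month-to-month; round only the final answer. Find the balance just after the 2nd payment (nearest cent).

Monthly rate r = 12.5%/12 = 1.04167% = 0.0104167.
Each month: B ← B·(1+r) − €392.21.
Month 1: interest €79.95; balance after payment €7,362.74.
Month 2: interest €76.70; balance after payment €7,047.22.

€7,047.22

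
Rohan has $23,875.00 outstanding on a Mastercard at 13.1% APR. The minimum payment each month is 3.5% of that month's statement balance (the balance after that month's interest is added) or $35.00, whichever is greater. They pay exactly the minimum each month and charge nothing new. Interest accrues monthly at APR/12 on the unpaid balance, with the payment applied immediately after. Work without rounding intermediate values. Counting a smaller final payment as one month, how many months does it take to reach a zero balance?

Monthly rate r = 13.1%/12 = 1.09167% = 0.0109167.
While 3.5% of the post-interest balance exceeds $35.00, each month B ← (B·(1+r))·(1 − 0.035), i.e. B shrinks by the factor (1+r)·0.965 = 0.97553.
This holds for months 1–129. Entering month 130 the balance is $977.80; 3.5% of the post-interest balance is now below $35.00, so the flat $35.00 minimum applies from here.
From month 130 a fixed $35.00 at rate r clears $977.80 in 34 more payments. Total: 129 + 34 = 163 months.

163 months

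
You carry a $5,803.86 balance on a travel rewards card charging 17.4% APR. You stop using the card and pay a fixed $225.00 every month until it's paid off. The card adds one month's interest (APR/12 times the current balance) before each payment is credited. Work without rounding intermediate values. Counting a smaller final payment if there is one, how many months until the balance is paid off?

33 payments

Monthly rate r = 17.4%/12 = 1.45% = 0.0145.
Recurrence: B ← B·(1+r) − $225.00.
Month 1: interest $84.16; balance after payment $5,663.02.
Month 2: interest $82.11; balance after payment $5,520.13.
Closed form: n = −ln(1 − rB₀/P)/ln(1+r) = −ln(0.62597)/ln(1.0145) ≈ 32.540, so the balance reaches zero during payment 33.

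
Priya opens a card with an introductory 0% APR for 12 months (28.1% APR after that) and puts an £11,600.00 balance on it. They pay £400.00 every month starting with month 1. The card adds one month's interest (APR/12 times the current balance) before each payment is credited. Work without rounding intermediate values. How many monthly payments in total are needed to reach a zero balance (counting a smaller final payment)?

Promo months 1–12 at r₀ = 0%/12 = 0; months 13+ at r₁ = 28.1%/12 = 0.0234167.
After month 12 (no interest yet): B = £11,600.00 − 12·£400.00 = £6,800.00.
Then at r₁ with £400.00/mo: n₂ = −ln(1 − r₁·B/P)/ln(1+r₁) ≈ 21.93 → 22 more payments.

34 months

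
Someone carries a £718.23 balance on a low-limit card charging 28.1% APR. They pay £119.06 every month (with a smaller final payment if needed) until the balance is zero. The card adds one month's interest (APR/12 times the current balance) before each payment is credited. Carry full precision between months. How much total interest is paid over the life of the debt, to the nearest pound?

Monthly rate r = 28.1%/12 = 2.34167% = 0.0234167.
Payoff takes n = ⌈−ln(1 − rB₀/P)/ln(1+r)⌉ = ⌈6.579⌉ = 7 payments; the last is £69.31.
Total paid = 6·£119.06 + £69.31 = £783.67.
Total interest = total paid − principal = £783.67 − £718.23 = £65.44.

£65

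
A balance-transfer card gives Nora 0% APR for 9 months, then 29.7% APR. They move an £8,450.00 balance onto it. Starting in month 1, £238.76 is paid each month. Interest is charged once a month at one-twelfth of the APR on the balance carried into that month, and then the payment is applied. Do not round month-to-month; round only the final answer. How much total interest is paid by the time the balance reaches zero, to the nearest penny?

Promo months 1–9 at r₀ = 0%/12 = 0; months 10+ at r₁ = 29.7%/12 = 0.02475.
After month 9 (no interest yet): B = £8,450.00 − 9·£238.76 = £6,301.16.
Then at r₁ with £238.76/mo: n₂ = −ln(1 − r₁·B/P)/ln(1+r₁) ≈ 43.31 → 44 more payments.
Total paid = 52·£238.76 + £75.45 = £12,490.97; interest = £12,490.97 − £8,450.00 = £4,040.97.

£4,040.97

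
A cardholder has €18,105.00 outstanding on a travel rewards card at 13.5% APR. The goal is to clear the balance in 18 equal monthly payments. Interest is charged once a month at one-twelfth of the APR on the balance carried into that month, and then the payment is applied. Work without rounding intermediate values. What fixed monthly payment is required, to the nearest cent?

€1,116.74

Monthly rate r = 13.5%/12 = 1.125% = 0.01125.
Level-payment amortization: P = B₀·r / (1 − (1+r)^(−n)) = 18105.00·0.01125 / (1 − 1.01125^(−18)).
Denominator 1 − (1+r)^(−18) = 0.182389657.
P = 203.681 / 0.182389657 ≈ 1116.74.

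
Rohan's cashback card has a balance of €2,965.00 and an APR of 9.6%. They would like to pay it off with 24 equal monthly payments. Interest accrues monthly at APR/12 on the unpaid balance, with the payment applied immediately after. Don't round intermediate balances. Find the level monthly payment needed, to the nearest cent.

€136.27

Monthly rate r = 9.6%/12 = 0.8% = 0.008.
Level-payment amortization: P = B₀·r / (1 − (1+r)^(−n)) = 2965.00·0.008 / (1 − 1.008^(−24)).
Denominator 1 − (1+r)^(−24) = 0.174062415.
P = 23.72 / 0.174062415 ≈ 136.27.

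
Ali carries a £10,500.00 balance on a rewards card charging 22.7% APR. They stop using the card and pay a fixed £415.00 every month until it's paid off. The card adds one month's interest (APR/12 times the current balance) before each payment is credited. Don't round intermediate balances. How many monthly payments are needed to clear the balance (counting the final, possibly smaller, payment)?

35 months

Monthly rate r = 22.7%/12 = 1.89167% = 0.0189167.
Recurrence: B ← B·(1+r) − £415.00.
Month 1: interest £198.62; balance after payment £10,283.62.
Month 2: interest £194.53; balance after payment £10,063.16.
Closed form: n = −ln(1 − rB₀/P)/ln(1+r) = −ln(0.52139)/ln(1.01892) ≈ 34.753, so the balance reaches zero during payment 35.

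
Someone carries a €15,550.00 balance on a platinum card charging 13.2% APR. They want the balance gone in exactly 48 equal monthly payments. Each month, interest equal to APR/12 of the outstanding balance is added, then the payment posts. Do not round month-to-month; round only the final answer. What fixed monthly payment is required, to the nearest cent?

€418.71

Monthly rate r = 13.2%/12 = 1.1% = 0.011.
Level-payment amortization: P = B₀·r / (1 − (1+r)^(−n)) = 15550.00·0.011 / (1 − 1.011^(−48)).
Denominator 1 − (1+r)^(−48) = 0.408513916.
P = 171.05 / 0.408513916 ≈ 418.71.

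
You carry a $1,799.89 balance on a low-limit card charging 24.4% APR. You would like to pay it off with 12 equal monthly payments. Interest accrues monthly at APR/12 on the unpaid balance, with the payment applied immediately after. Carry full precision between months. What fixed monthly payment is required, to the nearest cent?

Monthly rate r = 24.4%/12 = 2.03333% = 0.0203333.
Level-payment amortization: P = B₀·r / (1 − (1+r)^(−n)) = 1799.89·0.0203333 / (1 − 1.02033^(−12)).
Denominator 1 − (1+r)^(−12) = 0.214592396.
P = 36.5978 / 0.214592396 ≈ 170.55.

$170.55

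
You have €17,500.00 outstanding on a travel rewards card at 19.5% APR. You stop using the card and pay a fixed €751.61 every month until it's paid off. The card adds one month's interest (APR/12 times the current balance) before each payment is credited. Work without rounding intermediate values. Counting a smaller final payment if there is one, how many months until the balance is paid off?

30 months

Monthly rate r = 19.5%/12 = 1.625% = 0.01625.
Recurrence: B ← B·(1+r) − €751.61.
Month 1: interest €284.38; balance after payment €17,032.76.
Month 2: interest €276.78; balance after payment €16,557.94.
Closed form: n = −ln(1 − rB₀/P)/ln(1+r) = −ln(0.62165)/ln(1.01625) ≈ 29.492, so the balance reaches zero during payment 30.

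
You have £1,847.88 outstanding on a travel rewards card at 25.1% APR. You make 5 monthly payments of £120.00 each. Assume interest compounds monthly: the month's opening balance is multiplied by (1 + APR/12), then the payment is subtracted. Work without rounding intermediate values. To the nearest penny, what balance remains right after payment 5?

£1,423.76

Monthly rate r = 25.1%/12 = 2.09167% = 0.0209167.
Each month: B ← B·(1+r) − £120.00.
Month 1: interest £38.65; balance after payment £1,766.53.
Month 2: interest £36.95; balance after payment £1,683.48.
Month 3: interest £35.21; balance after payment £1,598.69.
Month 4: interest £33.44; balance after payment £1,512.13.
Month 5: interest £31.63; balance after payment £1,423.76.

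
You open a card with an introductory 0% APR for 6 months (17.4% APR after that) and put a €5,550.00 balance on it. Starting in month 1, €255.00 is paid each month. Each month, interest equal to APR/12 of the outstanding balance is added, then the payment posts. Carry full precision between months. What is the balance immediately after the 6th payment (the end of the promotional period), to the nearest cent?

€4,020.00

Promo months 1–6 at r₀ = 0%/12 = 0; months 7+ at r₁ = 17.4%/12 = 0.0145.
After month 6 (no interest yet): B = €5,550.00 − 6·€255.00 = €4,020.00.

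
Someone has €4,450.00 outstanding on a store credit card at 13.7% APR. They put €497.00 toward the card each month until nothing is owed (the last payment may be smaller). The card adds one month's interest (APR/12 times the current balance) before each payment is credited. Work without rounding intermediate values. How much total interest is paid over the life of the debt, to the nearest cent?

€271.69

Monthly rate r = 13.7%/12 = 1.14167% = 0.0114167.
Payoff takes n = ⌈−ln(1 − rB₀/P)/ln(1+r)⌉ = ⌈9.499⌉ = 10 payments; the last is €248.69.
Total paid = 9·€497.00 + €248.69 = €4,721.69.
Total interest = total paid − principal = €4,721.69 − €4,450.00 = €271.69.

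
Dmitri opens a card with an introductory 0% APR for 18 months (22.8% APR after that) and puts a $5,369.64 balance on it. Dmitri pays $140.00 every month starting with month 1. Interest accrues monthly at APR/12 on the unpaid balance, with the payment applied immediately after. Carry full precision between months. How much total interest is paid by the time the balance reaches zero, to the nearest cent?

Promo months 1–18 at r₀ = 0%/12 = 0; months 19+ at r₁ = 22.8%/12 = 0.019.
After month 18 (no interest yet): B = $5,369.64 − 18·$140.00 = $2,849.64.
Then at r₁ with $140.00/mo: n₂ = −ln(1 − r₁·B/P)/ln(1+r₁) ≈ 25.98 → 26 more payments.
Total paid = 43·$140.00 + $137.02 = $6,157.02; interest = $6,157.02 − $5,369.64 = $787.38.

$787.38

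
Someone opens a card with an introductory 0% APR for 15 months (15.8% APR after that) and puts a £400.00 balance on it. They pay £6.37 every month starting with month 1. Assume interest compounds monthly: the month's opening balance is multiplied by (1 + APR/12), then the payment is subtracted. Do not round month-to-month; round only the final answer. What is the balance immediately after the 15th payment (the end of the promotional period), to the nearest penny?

£304.45

Promo months 1–15 at r₀ = 0%/12 = 0; months 16+ at r₁ = 15.8%/12 = 0.0131667.
After month 15 (no interest yet): B = £400.00 − 15·£6.37 = £304.45.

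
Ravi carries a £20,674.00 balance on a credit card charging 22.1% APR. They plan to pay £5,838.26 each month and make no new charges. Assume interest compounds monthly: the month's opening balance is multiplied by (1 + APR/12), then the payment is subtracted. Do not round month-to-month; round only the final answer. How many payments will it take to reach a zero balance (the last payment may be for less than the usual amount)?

Monthly rate r = 22.1%/12 = 1.84167% = 0.0184167.
Recurrence: B ← B·(1+r) − £5,838.26.
Month 1: interest £380.75; balance after payment £15,216.49.
Month 2: interest £280.24; balance after payment £9,658.46.
Month 3: interest £177.88; balance after payment £3,998.08.
Month 4: interest £73.63; balance after payment £0.00.

4 payments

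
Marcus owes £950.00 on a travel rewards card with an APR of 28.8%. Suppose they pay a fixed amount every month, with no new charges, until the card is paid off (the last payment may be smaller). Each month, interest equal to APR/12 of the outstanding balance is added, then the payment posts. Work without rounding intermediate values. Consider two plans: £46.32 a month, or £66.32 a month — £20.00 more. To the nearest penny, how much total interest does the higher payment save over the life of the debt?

£145.60

Monthly rate r = 28.8%/12 = 2.4% = 0.024.
At £46.32/mo: n = ⌈−ln(1 − rB₀/P)/ln(1+r)⌉ = 29 payments (last £26.81); total interest = total paid − £950.00 = £373.77.
At £66.32/mo: 18 payments (last £50.73); total interest £228.17.
Interest saved = £373.77 − £228.17 = £145.60.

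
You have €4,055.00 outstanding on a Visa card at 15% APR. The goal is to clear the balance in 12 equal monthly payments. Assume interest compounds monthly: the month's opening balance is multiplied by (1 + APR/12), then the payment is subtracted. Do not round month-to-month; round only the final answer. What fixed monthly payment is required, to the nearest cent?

€366.00

Monthly rate r = 15%/12 = 1.25% = 0.0125.
Level-payment amortization: P = B₀·r / (1 − (1+r)^(−n)) = 4055.00·0.0125 / (1 − 1.0125^(−12)).
Denominator 1 − (1+r)^(−12) = 0.1384914.
P = 50.6875 / 0.1384914 ≈ 366.00.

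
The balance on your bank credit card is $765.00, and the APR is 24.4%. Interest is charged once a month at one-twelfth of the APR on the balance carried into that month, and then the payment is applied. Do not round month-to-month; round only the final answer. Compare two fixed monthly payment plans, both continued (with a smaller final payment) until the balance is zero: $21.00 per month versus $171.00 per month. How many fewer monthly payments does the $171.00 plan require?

63 fewer payments

Monthly rate r = 24.4%/12 = 2.03333% = 0.0203333.
At $21.00/mo: n = ⌈−ln(1 − rB₀/P)/ln(1+r)⌉ = 68 payments (last $1.22); total interest = total paid − $765.00 = $643.22.
At $171.00/mo: 5 payments (last $126.52); total interest $45.52.
Payments saved = 68 − 5 = 63.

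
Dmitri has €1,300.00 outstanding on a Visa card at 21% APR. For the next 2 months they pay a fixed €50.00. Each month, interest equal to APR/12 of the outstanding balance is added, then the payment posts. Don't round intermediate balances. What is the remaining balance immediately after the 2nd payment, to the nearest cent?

€1,245.02

Monthly rate r = 21%/12 = 1.75% = 0.0175.
Each month: B ← B·(1+r) − €50.00.
Month 1: interest €22.75; balance after payment €1,272.75.
Month 2: interest €22.27; balance after payment €1,245.02.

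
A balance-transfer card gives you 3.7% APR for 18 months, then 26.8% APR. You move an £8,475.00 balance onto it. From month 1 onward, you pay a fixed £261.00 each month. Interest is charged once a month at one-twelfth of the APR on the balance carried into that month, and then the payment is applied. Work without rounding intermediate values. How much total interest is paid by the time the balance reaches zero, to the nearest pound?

Promo months 1–18 at r₀ = 3.7%/12 = 0.00308333; months 19+ at r₁ = 26.8%/12 = 0.0223333.
After month 18: iterate B ← B·(1+r₀) − £261.00 for 18 months → £4,134.72.
Then at r₁ with £261.00/mo: n₂ = −ln(1 − r₁·B/P)/ln(1+r₁) ≈ 19.77 → 20 more payments.
Total paid = 37·£261.00 + £201.20 = £9,858.20; interest = £9,858.20 − £8,475.00 = £1,383.20.

£1,383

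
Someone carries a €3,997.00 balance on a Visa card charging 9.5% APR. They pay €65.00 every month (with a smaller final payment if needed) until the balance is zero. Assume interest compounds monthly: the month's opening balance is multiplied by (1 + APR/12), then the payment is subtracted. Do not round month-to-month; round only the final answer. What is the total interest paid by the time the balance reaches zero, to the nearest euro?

Monthly rate r = 9.5%/12 = 0.791667% = 0.00791667.
Payoff takes n = ⌈−ln(1 − rB₀/P)/ln(1+r)⌉ = ⌈84.601⌉ = 85 payments; the last is €39.10.
Total paid = 84·€65.00 + €39.10 = €5,499.10.
Total interest = total paid − principal = €5,499.10 − €3,997.00 = €1,502.10.

€1,502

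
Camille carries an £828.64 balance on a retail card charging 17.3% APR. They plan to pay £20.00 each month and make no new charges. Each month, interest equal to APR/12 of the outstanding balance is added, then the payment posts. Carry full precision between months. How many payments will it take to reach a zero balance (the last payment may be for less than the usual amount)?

64 payments

Monthly rate r = 17.3%/12 = 1.44167% = 0.0144167.
Recurrence: B ← B·(1+r) − £20.00.
Month 1: interest £11.95; balance after payment £820.59.
Month 2: interest £11.83; balance after payment £812.42.
Closed form: n = −ln(1 − rB₀/P)/ln(1+r) = −ln(0.40269)/ln(1.01442) ≈ 63.547, so the balance reaches zero during payment 64.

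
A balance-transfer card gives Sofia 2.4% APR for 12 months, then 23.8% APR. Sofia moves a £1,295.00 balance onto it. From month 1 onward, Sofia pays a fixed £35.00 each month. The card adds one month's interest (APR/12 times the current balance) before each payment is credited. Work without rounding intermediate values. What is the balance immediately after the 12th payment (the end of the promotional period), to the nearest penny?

£901.77

Promo months 1–12 at r₀ = 2.4%/12 = 0.002; months 13+ at r₁ = 23.8%/12 = 0.0198333.
After month 12: iterate B ← B·(1+r₀) − £35.00 for 12 months → £901.77.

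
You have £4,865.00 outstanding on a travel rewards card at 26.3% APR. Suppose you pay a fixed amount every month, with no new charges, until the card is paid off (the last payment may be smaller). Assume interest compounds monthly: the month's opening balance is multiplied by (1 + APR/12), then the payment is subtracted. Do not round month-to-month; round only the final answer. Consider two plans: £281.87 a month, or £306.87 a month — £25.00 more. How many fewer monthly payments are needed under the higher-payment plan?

Monthly rate r = 26.3%/12 = 2.19167% = 0.0219167.
At £281.87/mo: n = ⌈−ln(1 − rB₀/P)/ln(1+r)⌉ = 22 payments (last £259.98); total interest = total paid − £4,865.00 = £1,314.25.
At £306.87/mo: 20 payments (last £212.48); total interest £1,178.01.
Payments saved = 22 − 20 = 2.

2 fewer payments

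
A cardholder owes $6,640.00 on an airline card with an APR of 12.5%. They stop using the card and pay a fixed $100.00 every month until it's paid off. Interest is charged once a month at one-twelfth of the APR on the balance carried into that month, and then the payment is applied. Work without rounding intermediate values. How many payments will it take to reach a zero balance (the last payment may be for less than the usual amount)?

114 months

Monthly rate r = 12.5%/12 = 1.04167% = 0.0104167.
Recurrence: B ← B·(1+r) − $100.00.
Month 1: interest $69.17; balance after payment $6,609.17.
Month 2: interest $68.85; balance after payment $6,578.01.
Closed form: n = −ln(1 − rB₀/P)/ln(1+r) = −ln(0.30833)/ln(1.01042) ≈ 113.538, so the balance reaches zero during payment 114.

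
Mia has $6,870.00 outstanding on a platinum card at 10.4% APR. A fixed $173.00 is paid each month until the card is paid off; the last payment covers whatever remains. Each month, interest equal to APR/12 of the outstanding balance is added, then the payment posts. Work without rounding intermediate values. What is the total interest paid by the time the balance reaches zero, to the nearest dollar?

Monthly rate r = 10.4%/12 = 0.866667% = 0.00866667.
Payoff takes n = ⌈−ln(1 − rB₀/P)/ln(1+r)⌉ = ⌈48.885⌉ = 49 payments; the last is $153.11.
Total paid = 48·$173.00 + $153.11 = $8,457.11.
Total interest = total paid − principal = $8,457.11 − $6,870.00 = $1,587.11.

$1,587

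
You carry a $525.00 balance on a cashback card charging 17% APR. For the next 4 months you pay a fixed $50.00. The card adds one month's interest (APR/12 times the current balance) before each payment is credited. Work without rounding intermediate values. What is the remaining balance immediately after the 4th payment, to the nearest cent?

$351.10

Monthly rate r = 17%/12 = 1.41667% = 0.0141667.
Each month: B ← B·(1+r) − $50.00.
Month 1: interest $7.44; balance after payment $482.44.
Month 2: interest $6.83; balance after payment $439.27.
Month 3: interest $6.22; balance after payment $395.50.
Month 4: interest $5.60; balance after payment $351.10.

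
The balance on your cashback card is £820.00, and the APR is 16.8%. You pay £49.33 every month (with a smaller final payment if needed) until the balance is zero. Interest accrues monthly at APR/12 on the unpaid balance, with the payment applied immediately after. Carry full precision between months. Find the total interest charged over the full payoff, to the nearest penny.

£119.94

Monthly rate r = 16.8%/12 = 1.4% = 0.014.
Payoff takes n = ⌈−ln(1 − rB₀/P)/ln(1+r)⌉ = ⌈19.054⌉ = 20 payments; the last is £2.67.
Total paid = 19·£49.33 + £2.67 = £939.94.
Total interest = total paid − principal = £939.94 − £820.00 = £119.94.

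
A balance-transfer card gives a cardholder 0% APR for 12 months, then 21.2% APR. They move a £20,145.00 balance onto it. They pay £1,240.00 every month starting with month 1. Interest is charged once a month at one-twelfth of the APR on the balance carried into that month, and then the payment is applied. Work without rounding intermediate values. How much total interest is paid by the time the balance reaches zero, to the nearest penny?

£258.83

Promo months 1–12 at r₀ = 0%/12 = 0; months 13+ at r₁ = 21.2%/12 = 0.0176667.
After month 12 (no interest yet): B = £20,145.00 − 12·£1,240.00 = £5,265.00.
Then at r₁ with £1,240.00/mo: n₂ = −ln(1 − r₁·B/P)/ln(1+r₁) ≈ 4.45 → 5 more payments.
Total paid = 16·£1,240.00 + £563.83 = £20,403.83; interest = £20,403.83 − £20,145.00 = £258.83.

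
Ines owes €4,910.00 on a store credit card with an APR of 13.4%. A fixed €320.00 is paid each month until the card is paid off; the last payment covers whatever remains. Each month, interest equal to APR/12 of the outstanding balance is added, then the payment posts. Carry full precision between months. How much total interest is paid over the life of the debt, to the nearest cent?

Monthly rate r = 13.4%/12 = 1.11667% = 0.0111667.
Payoff takes n = ⌈−ln(1 − rB₀/P)/ln(1+r)⌉ = ⌈16.925⌉ = 17 payments; the last is €295.98.
Total paid = 16·€320.00 + €295.98 = €5,415.98.
Total interest = total paid − principal = €5,415.98 − €4,910.00 = €505.98.

€505.98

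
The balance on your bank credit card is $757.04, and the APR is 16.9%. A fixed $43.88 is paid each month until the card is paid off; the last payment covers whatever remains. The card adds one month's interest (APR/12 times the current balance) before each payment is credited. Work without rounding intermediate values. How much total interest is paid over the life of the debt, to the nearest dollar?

$116

Monthly rate r = 16.9%/12 = 1.40833% = 0.0140833.
Payoff takes n = ⌈−ln(1 − rB₀/P)/ln(1+r)⌉ = ⌈19.904⌉ = 20 payments; the last is $39.68.
Total paid = 19·$43.88 + $39.68 = $873.40.
Total interest = total paid − principal = $873.40 − $757.04 = $116.36.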